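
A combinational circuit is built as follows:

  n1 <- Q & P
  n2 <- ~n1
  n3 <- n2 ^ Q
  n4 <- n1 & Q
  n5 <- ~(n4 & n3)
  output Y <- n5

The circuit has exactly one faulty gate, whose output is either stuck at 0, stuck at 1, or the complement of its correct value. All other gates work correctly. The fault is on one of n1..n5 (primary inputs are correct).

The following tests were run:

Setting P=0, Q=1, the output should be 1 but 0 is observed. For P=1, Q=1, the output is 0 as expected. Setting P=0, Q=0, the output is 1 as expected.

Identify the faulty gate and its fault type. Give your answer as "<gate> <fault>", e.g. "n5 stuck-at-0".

Fault-free values for test 1 (P=0, Q=1): n1=0, n2=1, n3=0, n4=0, n5=1, giving Y=1. Observed 0.
Test 1: faults giving observed 0 are {n1 stuck-at-1, n1 inverted output, n5 stuck-at-0, n5 inverted output}.
Test 2 (P=1, Q=1): fault-free n1=1, n2=0, n3=1, n4=1, n5=0 → 0; observed 0. Eliminates n1 inverted output, n5 inverted output.
Test 3 (P=0, Q=0): fault-free n1=0, n2=1, n3=1, n4=0, n5=1 → 1; observed 1. Eliminates n5 stuck-at-0.
Only n1 stuck-at-1 is consistent with every test.

n1 stuck-at-1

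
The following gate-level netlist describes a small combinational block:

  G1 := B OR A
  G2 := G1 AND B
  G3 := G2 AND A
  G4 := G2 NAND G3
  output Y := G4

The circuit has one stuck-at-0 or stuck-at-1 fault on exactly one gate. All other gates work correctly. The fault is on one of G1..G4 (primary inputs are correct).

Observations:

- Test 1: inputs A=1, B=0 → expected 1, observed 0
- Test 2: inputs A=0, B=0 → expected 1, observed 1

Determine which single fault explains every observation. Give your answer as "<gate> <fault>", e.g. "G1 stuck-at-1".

Fault-free values for test 1 (A=1, B=0): G1=1, G2=0, G3=0, G4=1, giving Y=1. Observed 0.
Test 1: faults giving observed 0 are {G2 stuck-at-1, G4 stuck-at-0}.
Test 2 (A=0, B=0): fault-free G1=0, G2=0, G3=0, G4=1 → 1; observed 1. Eliminates G4 stuck-at-0.
Only G2 stuck-at-1 is consistent with every test.

G2 stuck-at-1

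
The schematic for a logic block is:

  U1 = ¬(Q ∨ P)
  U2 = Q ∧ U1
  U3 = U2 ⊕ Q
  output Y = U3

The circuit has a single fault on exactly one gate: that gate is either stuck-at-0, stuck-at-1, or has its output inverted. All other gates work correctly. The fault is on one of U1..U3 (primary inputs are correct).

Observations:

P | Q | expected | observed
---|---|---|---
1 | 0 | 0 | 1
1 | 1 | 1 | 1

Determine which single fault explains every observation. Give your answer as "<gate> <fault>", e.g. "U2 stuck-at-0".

U3 stuck-at-1

Fault-free values for test 1 (P=1, Q=0): U1=0, U2=0, U3=0, giving Y=0. Observed 1.
Test 1: faults giving observed 1 are {U2 stuck-at-1, U2 inverted output, U3 stuck-at-1, U3 inverted output}.
Test 2 (P=1, Q=1): fault-free U1=0, U2=0, U3=1 → 1; observed 1. Eliminates U2 stuck-at-1, U2 inverted output, U3 inverted output.
Only U3 stuck-at-1 is consistent with every test.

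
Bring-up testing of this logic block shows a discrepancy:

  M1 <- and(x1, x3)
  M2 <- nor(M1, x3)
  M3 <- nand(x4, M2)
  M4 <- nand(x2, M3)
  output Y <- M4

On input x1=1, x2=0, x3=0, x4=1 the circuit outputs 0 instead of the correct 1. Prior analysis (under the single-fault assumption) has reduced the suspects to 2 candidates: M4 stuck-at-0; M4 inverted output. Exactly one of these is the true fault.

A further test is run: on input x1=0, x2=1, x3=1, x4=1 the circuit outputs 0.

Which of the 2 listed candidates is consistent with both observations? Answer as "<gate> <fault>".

M4 stuck-at-0

Evaluate each candidate on input x1=0, x2=1, x3=1, x4=1:
  M4 stuck-at-0: M1=0, M2=0, M3=1, M4=0 [stuck-at-0] → 0 — matches
  M4 inverted output: M1=0, M2=0, M3=1, M4=1 [inverted output] → 1 — eliminated
Only M4 stuck-at-0 reproduces the observed 0.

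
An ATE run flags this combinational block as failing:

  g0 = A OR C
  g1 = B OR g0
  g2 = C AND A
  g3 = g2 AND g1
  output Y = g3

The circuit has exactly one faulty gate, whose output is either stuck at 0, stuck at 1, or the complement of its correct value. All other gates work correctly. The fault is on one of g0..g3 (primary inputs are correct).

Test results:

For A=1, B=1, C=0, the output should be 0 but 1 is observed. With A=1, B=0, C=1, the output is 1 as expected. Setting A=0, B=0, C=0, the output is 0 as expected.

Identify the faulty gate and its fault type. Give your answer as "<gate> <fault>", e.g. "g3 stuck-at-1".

Fault-free values for test 1 (A=1, B=1, C=0): g0=1, g1=1, g2=0, g3=0, giving Y=0. Observed 1.
Test 1: faults giving observed 1 are {g2 stuck-at-1, g2 inverted output, g3 stuck-at-1, g3 inverted output}.
Test 2 (A=1, B=0, C=1): fault-free g0=1, g1=1, g2=1, g3=1 → 1; observed 1. Eliminates g2 inverted output, g3 inverted output.
Test 3 (A=0, B=0, C=0): fault-free g0=0, g1=0, g2=0, g3=0 → 0; observed 0. Eliminates g3 stuck-at-1.
Only g2 stuck-at-1 is consistent with every test.

g2 stuck-at-1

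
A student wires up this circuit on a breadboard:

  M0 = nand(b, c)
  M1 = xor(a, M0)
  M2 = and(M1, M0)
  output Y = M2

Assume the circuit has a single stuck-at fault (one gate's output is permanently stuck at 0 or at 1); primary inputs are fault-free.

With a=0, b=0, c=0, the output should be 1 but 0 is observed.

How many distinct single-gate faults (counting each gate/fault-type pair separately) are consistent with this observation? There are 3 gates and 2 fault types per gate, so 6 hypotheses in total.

3

Fault-free: M0=1, M1=1, M2=1 → 1. Observed 0.
  M0 stuck-at-0: output 0 ✓
  M0 stuck-at-1: output 1 ✗
  M1 stuck-at-0: output 0 ✓
  M1 stuck-at-1: output 1 ✗
  M2 stuck-at-0: output 0 ✓
  M2 stuck-at-1: output 1 ✗
Consistent faults: {M0 stuck-at-0, M1 stuck-at-0, M2 stuck-at-0} — 3 in all.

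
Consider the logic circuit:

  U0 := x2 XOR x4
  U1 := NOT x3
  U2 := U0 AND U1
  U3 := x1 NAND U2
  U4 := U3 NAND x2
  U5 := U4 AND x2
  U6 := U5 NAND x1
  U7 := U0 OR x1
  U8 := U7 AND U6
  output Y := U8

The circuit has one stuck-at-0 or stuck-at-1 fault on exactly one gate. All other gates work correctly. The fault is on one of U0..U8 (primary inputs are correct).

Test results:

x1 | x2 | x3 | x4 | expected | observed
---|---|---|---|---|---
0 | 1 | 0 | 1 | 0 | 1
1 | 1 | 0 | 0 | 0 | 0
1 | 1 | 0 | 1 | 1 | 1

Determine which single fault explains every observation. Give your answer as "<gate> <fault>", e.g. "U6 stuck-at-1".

U7 stuck-at-1

Fault-free values for test 1 (x1=0, x2=1, x3=0, x4=1): U0=0, U1=1, U2=0, U3=1, U4=0, U5=0, U6=1, U7=0, U8=0, giving Y=0. Observed 1.
Test 1: faults giving observed 1 are {U0 stuck-at-1, U7 stuck-at-1, U8 stuck-at-1}.
Test 2 (x1=1, x2=1, x3=0, x4=0): fault-free U0=1, U1=1, U2=1, U3=0, U4=1, U5=1, U6=0, U7=1, U8=0 → 0; observed 0. Eliminates U8 stuck-at-1.
Test 3 (x1=1, x2=1, x3=0, x4=1): fault-free U0=0, U1=1, U2=0, U3=1, U4=0, U5=0, U6=1, U7=1, U8=1 → 1; observed 1. Eliminates U0 stuck-at-1.
Only U7 stuck-at-1 is consistent with every test.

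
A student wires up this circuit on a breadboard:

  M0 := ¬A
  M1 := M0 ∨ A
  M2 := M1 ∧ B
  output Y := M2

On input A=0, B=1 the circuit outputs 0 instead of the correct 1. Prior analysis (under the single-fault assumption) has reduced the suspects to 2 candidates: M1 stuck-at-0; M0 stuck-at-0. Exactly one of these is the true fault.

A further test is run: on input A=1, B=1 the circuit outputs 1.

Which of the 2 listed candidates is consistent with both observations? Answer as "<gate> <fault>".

Evaluate each candidate on input A=1, B=1:
  M1 stuck-at-0: M0=0, M1=0 [stuck-at-0], M2=0 → 0 — eliminated
  M0 stuck-at-0: M0=0 [stuck-at-0], M1=1, M2=1 → 1 — matches
Only M0 stuck-at-0 reproduces the observed 1.

M0 stuck-at-0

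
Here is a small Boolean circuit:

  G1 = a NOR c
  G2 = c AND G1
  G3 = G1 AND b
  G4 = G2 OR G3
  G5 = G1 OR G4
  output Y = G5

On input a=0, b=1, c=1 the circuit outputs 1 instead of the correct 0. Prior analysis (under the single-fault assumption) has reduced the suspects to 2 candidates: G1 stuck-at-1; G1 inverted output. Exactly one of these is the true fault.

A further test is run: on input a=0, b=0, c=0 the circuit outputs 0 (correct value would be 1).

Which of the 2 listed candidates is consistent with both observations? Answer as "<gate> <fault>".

G1 inverted output

Evaluate each candidate on input a=0, b=0, c=0:
  G1 stuck-at-1: G1=1 [stuck-at-1], G2=0, G3=0, G4=0, G5=1 → 1 — eliminated
  G1 inverted output: G1=0 [inverted output], G2=0, G3=0, G4=0, G5=0 → 0 — matches
Only G1 inverted output reproduces the observed 0.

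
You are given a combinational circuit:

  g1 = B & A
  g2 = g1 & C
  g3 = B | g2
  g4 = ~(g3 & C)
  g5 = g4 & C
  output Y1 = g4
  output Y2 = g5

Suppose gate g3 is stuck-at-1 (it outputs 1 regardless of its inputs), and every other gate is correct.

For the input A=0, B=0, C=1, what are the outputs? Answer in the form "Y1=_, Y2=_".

Propagate with g3 forced: g1=0, g2=0, g3=1 [stuck-at-1], g4=0, g5=0.
So the outputs are Y1=0, Y2=0. (Without the fault they would be Y1=1, Y2=1.)

Y1=0, Y2=0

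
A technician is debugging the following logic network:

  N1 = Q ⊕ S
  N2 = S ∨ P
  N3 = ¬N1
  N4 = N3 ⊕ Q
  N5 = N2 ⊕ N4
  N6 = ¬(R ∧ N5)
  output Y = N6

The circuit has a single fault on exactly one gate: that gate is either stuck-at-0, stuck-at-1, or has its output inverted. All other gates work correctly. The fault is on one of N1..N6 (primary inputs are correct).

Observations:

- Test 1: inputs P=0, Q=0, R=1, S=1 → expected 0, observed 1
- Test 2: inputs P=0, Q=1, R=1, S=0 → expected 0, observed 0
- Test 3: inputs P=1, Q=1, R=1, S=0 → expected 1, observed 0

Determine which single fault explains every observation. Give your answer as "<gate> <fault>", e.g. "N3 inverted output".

Fault-free values for test 1 (P=0, Q=0, R=1, S=1): N1=1, N2=1, N3=0, N4=0, N5=1, N6=0, giving Y=0. Observed 1.
Test 1: faults giving observed 1 are {N1 stuck-at-0, N1 inverted output, N2 stuck-at-0, N2 inverted output, N3 stuck-at-1, N3 inverted output, N4 stuck-at-1, N4 inverted output, N5 stuck-at-0, N5 inverted output, N6 stuck-at-1, N6 inverted output}.
Test 2 (P=0, Q=1, R=1, S=0): fault-free N1=1, N2=0, N3=0, N4=1, N5=1, N6=0 → 0; observed 0. Eliminates N1 stuck-at-0, N1 inverted output, N2 inverted output, N3 stuck-at-1, N3 inverted output, N4 inverted output, N5 stuck-at-0, N5 inverted output, N6 stuck-at-1, N6 inverted output.
Test 3 (P=1, Q=1, R=1, S=0): fault-free N1=1, N2=1, N3=0, N4=1, N5=0, N6=1 → 1; observed 0. Eliminates N4 stuck-at-1.
Only N2 stuck-at-0 is consistent with every test.

N2 stuck-at-0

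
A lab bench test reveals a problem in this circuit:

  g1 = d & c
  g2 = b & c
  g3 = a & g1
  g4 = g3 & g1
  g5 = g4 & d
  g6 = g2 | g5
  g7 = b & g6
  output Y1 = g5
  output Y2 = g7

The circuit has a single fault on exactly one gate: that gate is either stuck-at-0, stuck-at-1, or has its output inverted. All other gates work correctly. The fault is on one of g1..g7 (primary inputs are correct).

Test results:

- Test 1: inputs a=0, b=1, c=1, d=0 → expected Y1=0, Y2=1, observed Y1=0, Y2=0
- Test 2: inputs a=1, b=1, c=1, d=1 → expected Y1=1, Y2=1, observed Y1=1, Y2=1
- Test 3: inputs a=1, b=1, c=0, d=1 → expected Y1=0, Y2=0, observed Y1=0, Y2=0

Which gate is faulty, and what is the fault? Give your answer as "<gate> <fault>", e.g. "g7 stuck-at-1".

Fault-free values for test 1 (a=0, b=1, c=1, d=0): g1=0, g2=1, g3=0, g4=0, g5=0, g6=1, g7=1, giving Y1=0, Y2=1. Observed Y1=0, Y2=0.
Test 1: faults giving observed Y1=0, Y2=0 are {g2 stuck-at-0, g2 inverted output, g6 stuck-at-0, g6 inverted output, g7 stuck-at-0, g7 inverted output}.
Test 2 (a=1, b=1, c=1, d=1): fault-free g1=1, g2=1, g3=1, g4=1, g5=1, g6=1, g7=1 → Y1=1, Y2=1; observed Y1=1, Y2=1. Eliminates g6 stuck-at-0, g6 inverted output, g7 stuck-at-0, g7 inverted output.
Test 3 (a=1, b=1, c=0, d=1): fault-free g1=0, g2=0, g3=0, g4=0, g5=0, g6=0, g7=0 → Y1=0, Y2=0; observed Y1=0, Y2=0. Eliminates g2 inverted output.
Only g2 stuck-at-0 is consistent with every test.

g2 stuck-at-0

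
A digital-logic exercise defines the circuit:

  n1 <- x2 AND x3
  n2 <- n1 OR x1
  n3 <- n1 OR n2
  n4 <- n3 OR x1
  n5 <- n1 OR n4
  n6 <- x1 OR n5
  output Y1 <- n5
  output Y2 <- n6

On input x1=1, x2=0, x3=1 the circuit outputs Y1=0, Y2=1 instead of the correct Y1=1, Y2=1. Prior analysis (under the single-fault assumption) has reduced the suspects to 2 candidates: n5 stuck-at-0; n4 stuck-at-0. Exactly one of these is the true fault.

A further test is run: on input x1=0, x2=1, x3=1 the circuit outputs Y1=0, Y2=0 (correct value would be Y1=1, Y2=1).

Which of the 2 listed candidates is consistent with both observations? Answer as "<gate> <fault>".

Evaluate each candidate on input x1=0, x2=1, x3=1:
  n5 stuck-at-0: n1=1, n2=1, n3=1, n4=1, n5=0 [stuck-at-0], n6=0 → Y1=0, Y2=0 — matches
  n4 stuck-at-0: n1=1, n2=1, n3=1, n4=0 [stuck-at-0], n5=1, n6=1 → Y1=1, Y2=1 — eliminated
Only n5 stuck-at-0 reproduces the observed Y1=0, Y2=0.

n5 stuck-at-0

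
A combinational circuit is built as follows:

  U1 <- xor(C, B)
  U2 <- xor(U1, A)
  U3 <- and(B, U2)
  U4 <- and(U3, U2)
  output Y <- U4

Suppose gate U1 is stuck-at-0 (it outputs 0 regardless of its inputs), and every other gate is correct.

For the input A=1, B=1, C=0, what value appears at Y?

Propagate with U1 forced: U1=0 [stuck-at-0], U2=1, U3=1, U4=1.
So Y = 1. (Without the fault it would be 0.)

1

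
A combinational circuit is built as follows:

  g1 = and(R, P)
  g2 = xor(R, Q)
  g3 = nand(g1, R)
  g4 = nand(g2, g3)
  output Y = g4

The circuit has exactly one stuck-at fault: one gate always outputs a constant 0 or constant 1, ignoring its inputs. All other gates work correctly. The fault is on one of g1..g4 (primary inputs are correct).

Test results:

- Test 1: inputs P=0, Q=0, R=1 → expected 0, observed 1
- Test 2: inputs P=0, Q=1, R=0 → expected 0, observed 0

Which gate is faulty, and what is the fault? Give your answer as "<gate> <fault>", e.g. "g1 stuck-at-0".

Fault-free values for test 1 (P=0, Q=0, R=1): g1=0, g2=1, g3=1, g4=0, giving Y=0. Observed 1.
Test 1: faults giving observed 1 are {g1 stuck-at-1, g2 stuck-at-0, g3 stuck-at-0, g4 stuck-at-1}.
Test 2 (P=0, Q=1, R=0): fault-free g1=0, g2=1, g3=1, g4=0 → 0; observed 0. Eliminates g2 stuck-at-0, g3 stuck-at-0, g4 stuck-at-1.
Only g1 stuck-at-1 is consistent with every test.

g1 stuck-at-1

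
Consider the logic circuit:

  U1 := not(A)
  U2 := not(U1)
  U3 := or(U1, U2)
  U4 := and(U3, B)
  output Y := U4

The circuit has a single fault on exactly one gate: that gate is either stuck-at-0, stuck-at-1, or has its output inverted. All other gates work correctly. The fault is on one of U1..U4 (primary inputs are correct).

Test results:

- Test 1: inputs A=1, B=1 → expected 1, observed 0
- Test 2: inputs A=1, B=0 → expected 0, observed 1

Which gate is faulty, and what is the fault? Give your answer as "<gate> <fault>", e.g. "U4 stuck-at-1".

Fault-free values for test 1 (A=1, B=1): U1=0, U2=1, U3=1, U4=1, giving Y=1. Observed 0.
Test 1: faults giving observed 0 are {U2 stuck-at-0, U2 inverted output, U3 stuck-at-0, U3 inverted output, U4 stuck-at-0, U4 inverted output}.
Test 2 (A=1, B=0): fault-free U1=0, U2=1, U3=1, U4=0 → 0; observed 1. Eliminates U2 stuck-at-0, U2 inverted output, U3 stuck-at-0, U3 inverted output, U4 stuck-at-0.
Only U4 inverted output is consistent with every test.

U4 inverted output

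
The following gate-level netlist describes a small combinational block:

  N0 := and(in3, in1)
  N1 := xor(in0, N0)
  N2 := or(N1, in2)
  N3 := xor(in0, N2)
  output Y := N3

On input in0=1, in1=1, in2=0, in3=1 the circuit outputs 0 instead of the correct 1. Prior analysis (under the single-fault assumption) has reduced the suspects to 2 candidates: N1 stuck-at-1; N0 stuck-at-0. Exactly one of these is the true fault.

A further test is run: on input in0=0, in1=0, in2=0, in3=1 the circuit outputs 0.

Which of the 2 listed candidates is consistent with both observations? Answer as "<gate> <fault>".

N0 stuck-at-0

Evaluate each candidate on input in0=0, in1=0, in2=0, in3=1:
  N1 stuck-at-1: N0=0, N1=1 [stuck-at-1], N2=1, N3=1 → 1 — eliminated
  N0 stuck-at-0: N0=0 [stuck-at-0], N1=0, N2=0, N3=0 → 0 — matches
Only N0 stuck-at-0 reproduces the observed 0.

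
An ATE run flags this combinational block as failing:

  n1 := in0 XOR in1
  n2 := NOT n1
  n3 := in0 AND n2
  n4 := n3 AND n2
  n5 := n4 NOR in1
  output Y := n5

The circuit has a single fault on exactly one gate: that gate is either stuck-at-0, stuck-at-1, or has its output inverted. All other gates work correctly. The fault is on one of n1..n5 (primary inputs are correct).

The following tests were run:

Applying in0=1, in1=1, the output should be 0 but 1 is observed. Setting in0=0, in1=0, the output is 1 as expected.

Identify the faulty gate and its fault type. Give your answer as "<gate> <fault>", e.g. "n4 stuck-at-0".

n5 stuck-at-1

Fault-free values for test 1 (in0=1, in1=1): n1=0, n2=1, n3=1, n4=1, n5=0, giving Y=0. Observed 1.
Test 1: faults giving observed 1 are {n5 stuck-at-1, n5 inverted output}.
Test 2 (in0=0, in1=0): fault-free n1=0, n2=1, n3=0, n4=0, n5=1 → 1; observed 1. Eliminates n5 inverted output.
Only n5 stuck-at-1 is consistent with every test.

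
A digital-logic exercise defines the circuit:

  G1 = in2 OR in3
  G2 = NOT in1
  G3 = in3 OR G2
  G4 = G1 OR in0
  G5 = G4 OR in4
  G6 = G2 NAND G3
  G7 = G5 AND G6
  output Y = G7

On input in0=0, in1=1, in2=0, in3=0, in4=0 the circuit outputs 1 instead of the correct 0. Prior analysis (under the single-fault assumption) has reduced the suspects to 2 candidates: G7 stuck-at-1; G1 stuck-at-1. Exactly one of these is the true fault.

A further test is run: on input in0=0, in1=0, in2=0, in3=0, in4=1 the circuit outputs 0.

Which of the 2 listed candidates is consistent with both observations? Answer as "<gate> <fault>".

Evaluate each candidate on input in0=0, in1=0, in2=0, in3=0, in4=1:
  G7 stuck-at-1: G1=0, G2=1, G3=1, G4=0, G5=1, G6=0, G7=1 [stuck-at-1] → 1 — eliminated
  G1 stuck-at-1: G1=1 [stuck-at-1], G2=1, G3=1, G4=1, G5=1, G6=0, G7=0 → 0 — matches
Only G1 stuck-at-1 reproduces the observed 0.

G1 stuck-at-1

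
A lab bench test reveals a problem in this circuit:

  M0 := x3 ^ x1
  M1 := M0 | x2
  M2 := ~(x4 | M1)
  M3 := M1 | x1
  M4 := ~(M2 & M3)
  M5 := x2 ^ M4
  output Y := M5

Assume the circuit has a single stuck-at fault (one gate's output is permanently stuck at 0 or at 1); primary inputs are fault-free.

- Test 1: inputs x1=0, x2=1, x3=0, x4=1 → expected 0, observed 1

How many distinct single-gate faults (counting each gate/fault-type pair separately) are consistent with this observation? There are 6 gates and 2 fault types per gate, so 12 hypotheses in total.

3

Fault-free: M0=0, M1=1, M2=0, M3=1, M4=1, M5=0 → 0. Observed 1.
  M0 stuck-at-0: output 0 ✗
  M0 stuck-at-1: output 0 ✗
  M1 stuck-at-0: output 0 ✗
  M1 stuck-at-1: output 0 ✗
  M2 stuck-at-0: output 0 ✗
  M2 stuck-at-1: output 1 ✓
  M3 stuck-at-0: output 0 ✗
  M3 stuck-at-1: output 0 ✗
  M4 stuck-at-0: output 1 ✓
  M4 stuck-at-1: output 0 ✗
  M5 stuck-at-0: output 0 ✗
  M5 stuck-at-1: output 1 ✓
Consistent faults: {M2 stuck-at-1, M4 stuck-at-0, M5 stuck-at-1} — 3 in all.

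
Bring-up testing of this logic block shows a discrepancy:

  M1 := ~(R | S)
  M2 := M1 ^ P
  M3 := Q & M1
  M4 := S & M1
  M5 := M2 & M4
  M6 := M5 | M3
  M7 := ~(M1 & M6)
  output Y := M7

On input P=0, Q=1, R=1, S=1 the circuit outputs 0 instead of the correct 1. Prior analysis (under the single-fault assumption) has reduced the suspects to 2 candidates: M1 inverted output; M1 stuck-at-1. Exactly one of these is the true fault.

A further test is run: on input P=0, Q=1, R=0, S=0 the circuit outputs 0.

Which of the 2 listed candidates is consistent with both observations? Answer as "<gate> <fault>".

M1 stuck-at-1

Evaluate each candidate on input P=0, Q=1, R=0, S=0:
  M1 inverted output: M1=0 [inverted output], M2=0, M3=0, M4=0, M5=0, M6=0, M7=1 → 1 — eliminated
  M1 stuck-at-1: M1=1 [stuck-at-1], M2=1, M3=1, M4=0, M5=0, M6=1, M7=0 → 0 — matches
Only M1 stuck-at-1 reproduces the observed 0.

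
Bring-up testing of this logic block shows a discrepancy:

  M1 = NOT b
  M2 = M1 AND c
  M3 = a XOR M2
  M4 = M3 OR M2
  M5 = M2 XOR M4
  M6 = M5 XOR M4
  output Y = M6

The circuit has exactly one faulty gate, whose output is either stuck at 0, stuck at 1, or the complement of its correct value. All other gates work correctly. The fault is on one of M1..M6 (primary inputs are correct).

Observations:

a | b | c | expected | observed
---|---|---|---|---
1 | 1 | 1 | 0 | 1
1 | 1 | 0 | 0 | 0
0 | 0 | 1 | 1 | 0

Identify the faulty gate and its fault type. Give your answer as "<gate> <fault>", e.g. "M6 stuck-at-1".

M1 inverted output

Fault-free values for test 1 (a=1, b=1, c=1): M1=0, M2=0, M3=1, M4=1, M5=1, M6=0, giving Y=0. Observed 1.
Test 1: faults giving observed 1 are {M1 stuck-at-1, M1 inverted output, M2 stuck-at-1, M2 inverted output, M5 stuck-at-0, M5 inverted output, M6 stuck-at-1, M6 inverted output}.
Test 2 (a=1, b=1, c=0): fault-free M1=0, M2=0, M3=1, M4=1, M5=1, M6=0 → 0; observed 0. Eliminates M2 stuck-at-1, M2 inverted output, M5 stuck-at-0, M5 inverted output, M6 stuck-at-1, M6 inverted output.
Test 3 (a=0, b=0, c=1): fault-free M1=1, M2=1, M3=1, M4=1, M5=0, M6=1 → 1; observed 0. Eliminates M1 stuck-at-1.
Only M1 inverted output is consistent with every test.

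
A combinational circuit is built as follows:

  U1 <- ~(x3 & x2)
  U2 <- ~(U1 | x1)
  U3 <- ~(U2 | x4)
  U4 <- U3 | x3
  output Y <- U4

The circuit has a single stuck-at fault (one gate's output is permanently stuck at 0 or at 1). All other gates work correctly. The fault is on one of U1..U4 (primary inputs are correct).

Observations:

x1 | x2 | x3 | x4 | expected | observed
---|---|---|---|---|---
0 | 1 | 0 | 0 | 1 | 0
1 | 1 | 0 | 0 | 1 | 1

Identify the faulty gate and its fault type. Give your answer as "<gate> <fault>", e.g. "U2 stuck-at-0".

U1 stuck-at-0

Fault-free values for test 1 (x1=0, x2=1, x3=0, x4=0): U1=1, U2=0, U3=1, U4=1, giving Y=1. Observed 0.
Test 1: faults giving observed 0 are {U1 stuck-at-0, U2 stuck-at-1, U3 stuck-at-0, U4 stuck-at-0}.
Test 2 (x1=1, x2=1, x3=0, x4=0): fault-free U1=1, U2=0, U3=1, U4=1 → 1; observed 1. Eliminates U2 stuck-at-1, U3 stuck-at-0, U4 stuck-at-0.
Only U1 stuck-at-0 is consistent with every test.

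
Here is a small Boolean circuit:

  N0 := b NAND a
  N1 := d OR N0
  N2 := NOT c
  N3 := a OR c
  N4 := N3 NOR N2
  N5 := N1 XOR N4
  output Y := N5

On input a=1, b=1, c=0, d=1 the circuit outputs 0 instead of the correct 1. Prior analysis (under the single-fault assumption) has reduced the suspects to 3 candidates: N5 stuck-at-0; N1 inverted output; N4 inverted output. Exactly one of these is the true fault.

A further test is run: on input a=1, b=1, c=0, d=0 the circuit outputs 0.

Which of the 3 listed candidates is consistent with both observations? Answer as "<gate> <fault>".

Evaluate each candidate on input a=1, b=1, c=0, d=0:
  N5 stuck-at-0: N0=0, N1=0, N2=1, N3=1, N4=0, N5=0 [stuck-at-0] → 0 — matches
  N1 inverted output: N0=0, N1=1 [inverted output], N2=1, N3=1, N4=0, N5=1 → 1 — eliminated
  N4 inverted output: N0=0, N1=0, N2=1, N3=1, N4=1 [inverted output], N5=1 → 1 — eliminated
Only N5 stuck-at-0 reproduces the observed 0.

N5 stuck-at-0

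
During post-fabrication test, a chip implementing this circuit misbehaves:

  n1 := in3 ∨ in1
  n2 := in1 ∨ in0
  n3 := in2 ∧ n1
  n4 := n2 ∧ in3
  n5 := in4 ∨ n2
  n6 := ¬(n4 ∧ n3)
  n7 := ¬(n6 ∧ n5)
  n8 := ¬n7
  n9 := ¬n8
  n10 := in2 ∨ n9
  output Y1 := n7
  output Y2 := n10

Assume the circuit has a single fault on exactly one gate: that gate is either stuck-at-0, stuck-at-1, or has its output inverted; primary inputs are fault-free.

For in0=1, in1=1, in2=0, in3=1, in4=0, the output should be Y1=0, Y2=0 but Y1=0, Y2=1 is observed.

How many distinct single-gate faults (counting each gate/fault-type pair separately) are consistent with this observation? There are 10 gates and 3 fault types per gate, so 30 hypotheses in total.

Fault-free: n1=1, n2=1, n3=0, n4=1, n5=1, n6=1, n7=0, n8=1, n9=0, n10=0 → Y1=0, Y2=0. Observed Y1=0, Y2=1.
  n1: none of the 3 fault types match ✗
  n2: none of the 3 fault types match ✗
  n3: none of the 3 fault types match ✗
  n4: none of the 3 fault types match ✗
  n5: none of the 3 fault types match ✗
  n6: none of the 3 fault types match ✗
  n7: none of the 3 fault types match ✗
  n8: stuck-at-0, inverted output ✓; others ✗
  n9: stuck-at-1, inverted output ✓; others ✗
  n10: stuck-at-1, inverted output ✓; others ✗
Consistent faults: {n8 stuck-at-0, n8 inverted output, n9 stuck-at-1, n9 inverted output, n10 stuck-at-1, n10 inverted output} — 6 in all.

6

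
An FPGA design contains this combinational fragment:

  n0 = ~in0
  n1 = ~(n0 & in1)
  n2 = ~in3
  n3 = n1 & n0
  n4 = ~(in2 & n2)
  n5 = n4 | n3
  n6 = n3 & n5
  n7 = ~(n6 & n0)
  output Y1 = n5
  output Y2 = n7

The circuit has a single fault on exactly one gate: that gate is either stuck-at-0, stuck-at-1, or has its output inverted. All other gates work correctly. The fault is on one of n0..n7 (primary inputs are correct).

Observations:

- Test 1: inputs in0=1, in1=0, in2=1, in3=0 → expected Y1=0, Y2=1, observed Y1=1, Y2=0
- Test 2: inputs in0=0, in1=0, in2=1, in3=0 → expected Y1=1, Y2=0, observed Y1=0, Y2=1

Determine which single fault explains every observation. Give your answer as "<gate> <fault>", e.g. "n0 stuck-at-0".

n0 inverted output

Fault-free values for test 1 (in0=1, in1=0, in2=1, in3=0): n0=0, n1=1, n2=1, n3=0, n4=0, n5=0, n6=0, n7=1, giving Y1=0, Y2=1. Observed Y1=1, Y2=0.
Test 1: faults giving observed Y1=1, Y2=0 are {n0 stuck-at-1, n0 inverted output}.
Test 2 (in0=0, in1=0, in2=1, in3=0): fault-free n0=1, n1=1, n2=1, n3=1, n4=0, n5=1, n6=1, n7=0 → Y1=1, Y2=0; observed Y1=0, Y2=1. Eliminates n0 stuck-at-1.
Only n0 inverted output is consistent with every test.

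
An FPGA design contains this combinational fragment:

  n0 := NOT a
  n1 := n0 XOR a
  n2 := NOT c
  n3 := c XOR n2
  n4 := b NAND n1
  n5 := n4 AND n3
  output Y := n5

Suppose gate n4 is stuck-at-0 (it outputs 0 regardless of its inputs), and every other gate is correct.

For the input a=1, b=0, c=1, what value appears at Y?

Propagate with n4 forced: n0=0, n1=1, n2=0, n3=1, n4=0 [stuck-at-0], n5=0.
So Y = 0. (Without the fault it would be 1.)

0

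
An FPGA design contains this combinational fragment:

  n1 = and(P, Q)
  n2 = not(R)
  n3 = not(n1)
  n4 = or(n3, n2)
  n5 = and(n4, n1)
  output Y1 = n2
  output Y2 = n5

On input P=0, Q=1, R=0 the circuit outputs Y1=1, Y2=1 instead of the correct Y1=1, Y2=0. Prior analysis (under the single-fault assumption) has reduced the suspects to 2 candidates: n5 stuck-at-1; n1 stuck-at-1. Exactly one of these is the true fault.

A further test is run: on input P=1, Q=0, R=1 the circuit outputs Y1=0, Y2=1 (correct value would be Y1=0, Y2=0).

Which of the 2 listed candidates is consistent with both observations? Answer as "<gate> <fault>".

n5 stuck-at-1

Evaluate each candidate on input P=1, Q=0, R=1:
  n5 stuck-at-1: n1=0, n2=0, n3=1, n4=1, n5=1 [stuck-at-1] → Y1=0, Y2=1 — matches
  n1 stuck-at-1: n1=1 [stuck-at-1], n2=0, n3=0, n4=0, n5=0 → Y1=0, Y2=0 — eliminated
Only n5 stuck-at-1 reproduces the observed Y1=0, Y2=1.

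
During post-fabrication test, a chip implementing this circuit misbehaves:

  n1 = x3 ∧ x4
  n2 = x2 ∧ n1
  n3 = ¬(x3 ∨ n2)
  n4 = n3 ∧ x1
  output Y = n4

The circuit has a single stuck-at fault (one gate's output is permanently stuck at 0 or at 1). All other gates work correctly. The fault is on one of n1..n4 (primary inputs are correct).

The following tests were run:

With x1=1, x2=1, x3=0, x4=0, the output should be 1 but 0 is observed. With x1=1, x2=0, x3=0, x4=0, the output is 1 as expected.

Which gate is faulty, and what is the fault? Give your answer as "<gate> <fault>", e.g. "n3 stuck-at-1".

n1 stuck-at-1

Fault-free values for test 1 (x1=1, x2=1, x3=0, x4=0): n1=0, n2=0, n3=1, n4=1, giving Y=1. Observed 0.
Test 1: faults giving observed 0 are {n1 stuck-at-1, n2 stuck-at-1, n3 stuck-at-0, n4 stuck-at-0}.
Test 2 (x1=1, x2=0, x3=0, x4=0): fault-free n1=0, n2=0, n3=1, n4=1 → 1; observed 1. Eliminates n2 stuck-at-1, n3 stuck-at-0, n4 stuck-at-0.
Only n1 stuck-at-1 is consistent with every test.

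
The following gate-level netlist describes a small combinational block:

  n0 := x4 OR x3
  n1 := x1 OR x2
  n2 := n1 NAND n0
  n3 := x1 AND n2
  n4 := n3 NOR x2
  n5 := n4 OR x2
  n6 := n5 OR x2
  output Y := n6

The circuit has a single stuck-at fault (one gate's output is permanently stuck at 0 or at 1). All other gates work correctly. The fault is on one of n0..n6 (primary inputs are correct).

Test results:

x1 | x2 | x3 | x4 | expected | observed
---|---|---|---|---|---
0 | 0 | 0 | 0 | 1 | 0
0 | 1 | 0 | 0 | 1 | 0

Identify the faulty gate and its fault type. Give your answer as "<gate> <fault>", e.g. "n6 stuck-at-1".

n6 stuck-at-0

Fault-free values for test 1 (x1=0, x2=0, x3=0, x4=0): n0=0, n1=0, n2=1, n3=0, n4=1, n5=1, n6=1, giving Y=1. Observed 0.
Test 1: faults giving observed 0 are {n3 stuck-at-1, n4 stuck-at-0, n5 stuck-at-0, n6 stuck-at-0}.
Test 2 (x1=0, x2=1, x3=0, x4=0): fault-free n0=0, n1=1, n2=1, n3=0, n4=0, n5=1, n6=1 → 1; observed 0. Eliminates n3 stuck-at-1, n4 stuck-at-0, n5 stuck-at-0.
Only n6 stuck-at-0 is consistent with every test.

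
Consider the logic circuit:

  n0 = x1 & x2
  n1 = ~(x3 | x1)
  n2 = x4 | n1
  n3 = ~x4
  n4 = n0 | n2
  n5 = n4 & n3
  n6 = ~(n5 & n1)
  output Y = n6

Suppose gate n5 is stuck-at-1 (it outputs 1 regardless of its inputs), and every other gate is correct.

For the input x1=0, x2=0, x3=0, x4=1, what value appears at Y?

0

Propagate with n5 forced: n0=0, n1=1, n2=1, n3=0, n4=1, n5=1 [stuck-at-1], n6=0.
So Y = 0. (Without the fault it would be 1.)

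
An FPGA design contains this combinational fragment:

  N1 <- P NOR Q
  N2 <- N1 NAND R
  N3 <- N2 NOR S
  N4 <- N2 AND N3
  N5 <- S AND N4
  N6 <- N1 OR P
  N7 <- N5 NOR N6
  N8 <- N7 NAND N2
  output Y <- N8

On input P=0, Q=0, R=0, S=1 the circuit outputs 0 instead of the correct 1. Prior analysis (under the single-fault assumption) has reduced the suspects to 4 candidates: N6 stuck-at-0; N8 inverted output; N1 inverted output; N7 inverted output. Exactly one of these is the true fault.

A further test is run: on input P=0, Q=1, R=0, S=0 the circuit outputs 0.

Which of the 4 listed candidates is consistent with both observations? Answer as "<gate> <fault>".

Evaluate each candidate on input P=0, Q=1, R=0, S=0:
  N6 stuck-at-0: N1=0, N2=1, N3=0, N4=0, N5=0, N6=0 [stuck-at-0], N7=1, N8=0 → 0 — matches
  N8 inverted output: N1=0, N2=1, N3=0, N4=0, N5=0, N6=0, N7=1, N8=1 [inverted output] → 1 — eliminated
  N1 inverted output: N1=1 [inverted output], N2=1, N3=0, N4=0, N5=0, N6=1, N7=0, N8=1 → 1 — eliminated
  N7 inverted output: N1=0, N2=1, N3=0, N4=0, N5=0, N6=0, N7=0 [inverted output], N8=1 → 1 — eliminated
Only N6 stuck-at-0 reproduces the observed 0.

N6 stuck-at-0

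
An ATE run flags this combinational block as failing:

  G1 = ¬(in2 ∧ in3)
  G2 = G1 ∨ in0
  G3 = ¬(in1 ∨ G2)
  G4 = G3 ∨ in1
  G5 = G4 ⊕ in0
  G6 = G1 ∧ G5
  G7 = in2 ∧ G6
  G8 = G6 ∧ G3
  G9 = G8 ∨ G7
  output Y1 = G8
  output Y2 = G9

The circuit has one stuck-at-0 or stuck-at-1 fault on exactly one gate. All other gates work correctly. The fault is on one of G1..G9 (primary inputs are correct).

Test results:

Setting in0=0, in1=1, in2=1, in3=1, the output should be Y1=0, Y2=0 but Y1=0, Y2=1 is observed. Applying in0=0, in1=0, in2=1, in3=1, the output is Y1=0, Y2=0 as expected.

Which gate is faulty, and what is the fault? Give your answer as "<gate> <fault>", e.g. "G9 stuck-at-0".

G1 stuck-at-1

Fault-free values for test 1 (in0=0, in1=1, in2=1, in3=1): G1=0, G2=0, G3=0, G4=1, G5=1, G6=0, G7=0, G8=0, G9=0, giving Y1=0, Y2=0. Observed Y1=0, Y2=1.
Test 1: faults giving observed Y1=0, Y2=1 are {G1 stuck-at-1, G6 stuck-at-1, G7 stuck-at-1, G9 stuck-at-1}.
Test 2 (in0=0, in1=0, in2=1, in3=1): fault-free G1=0, G2=0, G3=1, G4=1, G5=1, G6=0, G7=0, G8=0, G9=0 → Y1=0, Y2=0; observed Y1=0, Y2=0. Eliminates G6 stuck-at-1, G7 stuck-at-1, G9 stuck-at-1.
Only G1 stuck-at-1 is consistent with every test.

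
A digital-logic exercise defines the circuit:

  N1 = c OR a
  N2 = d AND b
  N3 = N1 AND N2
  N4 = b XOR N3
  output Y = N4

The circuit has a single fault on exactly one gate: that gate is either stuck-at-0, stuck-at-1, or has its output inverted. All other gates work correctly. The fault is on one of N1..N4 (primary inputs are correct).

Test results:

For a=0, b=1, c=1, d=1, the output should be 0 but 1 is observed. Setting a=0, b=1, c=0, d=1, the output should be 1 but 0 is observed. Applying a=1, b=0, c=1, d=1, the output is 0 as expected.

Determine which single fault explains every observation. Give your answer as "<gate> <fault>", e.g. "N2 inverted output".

N1 inverted output

Fault-free values for test 1 (a=0, b=1, c=1, d=1): N1=1, N2=1, N3=1, N4=0, giving Y=0. Observed 1.
Test 1: faults giving observed 1 are {N1 stuck-at-0, N1 inverted output, N2 stuck-at-0, N2 inverted output, N3 stuck-at-0, N3 inverted output, N4 stuck-at-1, N4 inverted output}.
Test 2 (a=0, b=1, c=0, d=1): fault-free N1=0, N2=1, N3=0, N4=1 → 1; observed 0. Eliminates N1 stuck-at-0, N2 stuck-at-0, N2 inverted output, N3 stuck-at-0, N4 stuck-at-1.
Test 3 (a=1, b=0, c=1, d=1): fault-free N1=1, N2=0, N3=0, N4=0 → 0; observed 0. Eliminates N3 inverted output, N4 inverted output.
Only N1 inverted output is consistent with every test.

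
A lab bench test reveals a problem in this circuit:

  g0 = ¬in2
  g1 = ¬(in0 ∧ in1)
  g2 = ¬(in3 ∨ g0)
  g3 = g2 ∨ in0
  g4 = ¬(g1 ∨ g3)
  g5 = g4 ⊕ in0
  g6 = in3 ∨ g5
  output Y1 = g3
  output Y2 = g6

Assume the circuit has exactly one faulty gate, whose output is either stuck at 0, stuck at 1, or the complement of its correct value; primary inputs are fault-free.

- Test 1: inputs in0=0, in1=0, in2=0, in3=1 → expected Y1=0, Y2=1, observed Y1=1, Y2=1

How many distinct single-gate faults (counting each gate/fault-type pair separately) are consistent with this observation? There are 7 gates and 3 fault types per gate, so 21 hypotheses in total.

4

Fault-free: g0=1, g1=1, g2=0, g3=0, g4=0, g5=0, g6=1 → Y1=0, Y2=1. Observed Y1=1, Y2=1.
  g0: none of the 3 fault types match ✗
  g1: none of the 3 fault types match ✗
  g2: stuck-at-1, inverted output ✓; others ✗
  g3: stuck-at-1, inverted output ✓; others ✗
  g4: none of the 3 fault types match ✗
  g5: none of the 3 fault types match ✗
  g6: none of the 3 fault types match ✗
Consistent faults: {g2 stuck-at-1, g2 inverted output, g3 stuck-at-1, g3 inverted output} — 4 in all.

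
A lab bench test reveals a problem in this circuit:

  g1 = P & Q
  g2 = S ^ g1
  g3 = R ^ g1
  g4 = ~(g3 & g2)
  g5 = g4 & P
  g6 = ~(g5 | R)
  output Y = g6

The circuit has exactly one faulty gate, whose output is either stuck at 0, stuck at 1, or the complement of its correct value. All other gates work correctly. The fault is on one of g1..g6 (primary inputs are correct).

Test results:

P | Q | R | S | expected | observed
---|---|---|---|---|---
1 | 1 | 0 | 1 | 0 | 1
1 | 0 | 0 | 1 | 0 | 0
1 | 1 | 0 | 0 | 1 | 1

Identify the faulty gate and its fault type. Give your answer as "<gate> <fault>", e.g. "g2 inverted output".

Fault-free values for test 1 (P=1, Q=1, R=0, S=1): g1=1, g2=0, g3=1, g4=1, g5=1, g6=0, giving Y=0. Observed 1.
Test 1: faults giving observed 1 are {g2 stuck-at-1, g2 inverted output, g4 stuck-at-0, g4 inverted output, g5 stuck-at-0, g5 inverted output, g6 stuck-at-1, g6 inverted output}.
Test 2 (P=1, Q=0, R=0, S=1): fault-free g1=0, g2=1, g3=0, g4=1, g5=1, g6=0 → 0; observed 0. Eliminates g4 stuck-at-0, g4 inverted output, g5 stuck-at-0, g5 inverted output, g6 stuck-at-1, g6 inverted output.
Test 3 (P=1, Q=1, R=0, S=0): fault-free g1=1, g2=1, g3=1, g4=0, g5=0, g6=1 → 1; observed 1. Eliminates g2 inverted output.
Only g2 stuck-at-1 is consistent with every test.

g2 stuck-at-1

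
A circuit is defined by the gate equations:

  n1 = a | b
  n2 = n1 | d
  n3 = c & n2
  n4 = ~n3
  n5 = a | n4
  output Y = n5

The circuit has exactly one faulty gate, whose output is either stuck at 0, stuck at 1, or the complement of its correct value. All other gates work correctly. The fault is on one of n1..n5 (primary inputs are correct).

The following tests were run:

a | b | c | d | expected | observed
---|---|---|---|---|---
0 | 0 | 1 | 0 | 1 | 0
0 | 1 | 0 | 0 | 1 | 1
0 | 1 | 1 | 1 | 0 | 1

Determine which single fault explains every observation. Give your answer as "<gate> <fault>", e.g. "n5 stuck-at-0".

n2 inverted output

Fault-free values for test 1 (a=0, b=0, c=1, d=0): n1=0, n2=0, n3=0, n4=1, n5=1, giving Y=1. Observed 0.
Test 1: faults giving observed 0 are {n1 stuck-at-1, n1 inverted output, n2 stuck-at-1, n2 inverted output, n3 stuck-at-1, n3 inverted output, n4 stuck-at-0, n4 inverted output, n5 stuck-at-0, n5 inverted output}.
Test 2 (a=0, b=1, c=0, d=0): fault-free n1=1, n2=1, n3=0, n4=1, n5=1 → 1; observed 1. Eliminates n3 stuck-at-1, n3 inverted output, n4 stuck-at-0, n4 inverted output, n5 stuck-at-0, n5 inverted output.
Test 3 (a=0, b=1, c=1, d=1): fault-free n1=1, n2=1, n3=1, n4=0, n5=0 → 0; observed 1. Eliminates n1 stuck-at-1, n1 inverted output, n2 stuck-at-1.
Only n2 inverted output is consistent with every test.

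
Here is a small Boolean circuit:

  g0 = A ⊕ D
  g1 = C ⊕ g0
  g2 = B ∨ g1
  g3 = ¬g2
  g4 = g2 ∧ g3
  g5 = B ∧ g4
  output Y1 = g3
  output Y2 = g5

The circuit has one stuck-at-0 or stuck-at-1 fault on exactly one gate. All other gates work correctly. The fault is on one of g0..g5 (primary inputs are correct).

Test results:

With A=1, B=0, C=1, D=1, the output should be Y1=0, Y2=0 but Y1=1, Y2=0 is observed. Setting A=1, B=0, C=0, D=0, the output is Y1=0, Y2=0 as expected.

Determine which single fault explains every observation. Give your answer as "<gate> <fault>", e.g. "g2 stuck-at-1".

Fault-free values for test 1 (A=1, B=0, C=1, D=1): g0=0, g1=1, g2=1, g3=0, g4=0, g5=0, giving Y1=0, Y2=0. Observed Y1=1, Y2=0.
Test 1: faults giving observed Y1=1, Y2=0 are {g0 stuck-at-1, g1 stuck-at-0, g2 stuck-at-0, g3 stuck-at-1}.
Test 2 (A=1, B=0, C=0, D=0): fault-free g0=1, g1=1, g2=1, g3=0, g4=0, g5=0 → Y1=0, Y2=0; observed Y1=0, Y2=0. Eliminates g1 stuck-at-0, g2 stuck-at-0, g3 stuck-at-1.
Only g0 stuck-at-1 is consistent with every test.

g0 stuck-at-1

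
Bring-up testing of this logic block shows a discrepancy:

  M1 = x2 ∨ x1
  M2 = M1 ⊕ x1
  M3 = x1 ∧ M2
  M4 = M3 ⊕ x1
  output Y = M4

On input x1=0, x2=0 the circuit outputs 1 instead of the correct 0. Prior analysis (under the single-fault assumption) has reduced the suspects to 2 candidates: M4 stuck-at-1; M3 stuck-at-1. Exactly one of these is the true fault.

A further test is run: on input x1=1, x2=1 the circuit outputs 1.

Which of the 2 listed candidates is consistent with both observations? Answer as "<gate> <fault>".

Evaluate each candidate on input x1=1, x2=1:
  M4 stuck-at-1: M1=1, M2=0, M3=0, M4=1 [stuck-at-1] → 1 — matches
  M3 stuck-at-1: M1=1, M2=0, M3=1 [stuck-at-1], M4=0 → 0 — eliminated
Only M4 stuck-at-1 reproduces the observed 1.

M4 stuck-at-1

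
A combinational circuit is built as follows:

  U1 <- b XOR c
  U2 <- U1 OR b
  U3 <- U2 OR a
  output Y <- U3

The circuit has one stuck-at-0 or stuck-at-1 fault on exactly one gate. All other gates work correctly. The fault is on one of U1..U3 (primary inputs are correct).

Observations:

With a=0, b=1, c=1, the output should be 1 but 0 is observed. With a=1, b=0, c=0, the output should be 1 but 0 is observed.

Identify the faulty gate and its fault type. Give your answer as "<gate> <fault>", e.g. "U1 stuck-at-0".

U3 stuck-at-0

Fault-free values for test 1 (a=0, b=1, c=1): U1=0, U2=1, U3=1, giving Y=1. Observed 0.
Test 1: faults giving observed 0 are {U2 stuck-at-0, U3 stuck-at-0}.
Test 2 (a=1, b=0, c=0): fault-free U1=0, U2=0, U3=1 → 1; observed 0. Eliminates U2 stuck-at-0.
Only U3 stuck-at-0 is consistent with every test.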